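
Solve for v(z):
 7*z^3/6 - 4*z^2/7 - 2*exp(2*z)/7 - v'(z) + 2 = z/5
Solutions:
 v(z) = C1 + 7*z^4/24 - 4*z^3/21 - z^2/10 + 2*z - exp(2*z)/7


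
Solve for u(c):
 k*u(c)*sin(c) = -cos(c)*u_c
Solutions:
 u(c) = C1*exp(k*log(cos(c)))


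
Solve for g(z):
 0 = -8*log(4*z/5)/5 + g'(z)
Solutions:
 g(z) = C1 + 8*z*log(z)/5 - 8*z*log(5)/5 - 8*z/5 + 16*z*log(2)/5


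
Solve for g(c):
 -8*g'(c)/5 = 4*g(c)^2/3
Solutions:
 g(c) = 6/(C1 + 5*c)


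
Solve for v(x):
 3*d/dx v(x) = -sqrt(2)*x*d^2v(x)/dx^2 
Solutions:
 v(x) = C1 + C2*x^(1 - 3*sqrt(2)/2)


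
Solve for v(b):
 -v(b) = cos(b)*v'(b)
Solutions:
 v(b) = C1*sqrt(sin(b) - 1)/sqrt(sin(b) + 1)


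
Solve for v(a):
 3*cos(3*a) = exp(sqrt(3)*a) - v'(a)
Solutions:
 v(a) = C1 + sqrt(3)*exp(sqrt(3)*a)/3 - sin(3*a)


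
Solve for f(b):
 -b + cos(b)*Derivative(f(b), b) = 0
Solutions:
 f(b) = C1 + Integral(b/cos(b), b)


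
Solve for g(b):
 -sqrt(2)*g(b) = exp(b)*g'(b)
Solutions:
 g(b) = C1*exp(sqrt(2)*exp(-b))


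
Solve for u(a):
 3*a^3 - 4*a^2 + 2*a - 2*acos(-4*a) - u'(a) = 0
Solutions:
 u(a) = C1 + 3*a^4/4 - 4*a^3/3 + a^2 - 2*a*acos(-4*a) - sqrt(1 - 16*a^2)/2


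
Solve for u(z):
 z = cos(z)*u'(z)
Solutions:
 u(z) = C1 + Integral(z/cos(z), z)


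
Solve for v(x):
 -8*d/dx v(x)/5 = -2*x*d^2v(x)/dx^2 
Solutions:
 v(x) = C1 + C2*x^(9/5)


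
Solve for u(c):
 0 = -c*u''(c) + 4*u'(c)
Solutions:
 u(c) = C1 + C2*c^5


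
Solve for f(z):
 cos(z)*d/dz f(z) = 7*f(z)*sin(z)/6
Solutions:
 f(z) = C1/cos(z)^(7/6)


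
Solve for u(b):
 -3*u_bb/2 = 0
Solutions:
 u(b) = C1 + C2*b


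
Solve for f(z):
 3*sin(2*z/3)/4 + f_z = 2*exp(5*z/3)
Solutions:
 f(z) = C1 + 6*exp(5*z/3)/5 + 9*cos(2*z/3)/8


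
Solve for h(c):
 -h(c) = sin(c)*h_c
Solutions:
 h(c) = C1*sqrt(cos(c) + 1)/sqrt(cos(c) - 1)


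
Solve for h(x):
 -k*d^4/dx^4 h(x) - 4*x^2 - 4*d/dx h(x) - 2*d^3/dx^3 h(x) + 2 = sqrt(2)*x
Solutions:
 h(x) = C1 + C2*exp(-x*(2^(1/3)*(sqrt(((27 + 4/k^2)^2 - 16/k^4)/k^2) + 27/k + 4/k^3)^(1/3) + 2/k + 2*2^(2/3)/(k^2*(sqrt(((27 + 4/k^2)^2 - 16/k^4)/k^2) + 27/k + 4/k^3)^(1/3)))/3) + C3*exp(x*(2^(1/3)*(sqrt(((27 + 4/k^2)^2 - 16/k^4)/k^2) + 27/k + 4/k^3)^(1/3) - 2^(1/3)*sqrt(3)*I*(sqrt(((27 + 4/k^2)^2 - 16/k^4)/k^2) + 27/k + 4/k^3)^(1/3) - 4/k - 8*2^(2/3)/(k^2*(-1 + sqrt(3)*I)*(sqrt(((27 + 4/k^2)^2 - 16/k^4)/k^2) + 27/k + 4/k^3)^(1/3)))/6) + C4*exp(x*(2^(1/3)*(sqrt(((27 + 4/k^2)^2 - 16/k^4)/k^2) + 27/k + 4/k^3)^(1/3) + 2^(1/3)*sqrt(3)*I*(sqrt(((27 + 4/k^2)^2 - 16/k^4)/k^2) + 27/k + 4/k^3)^(1/3) - 4/k + 8*2^(2/3)/(k^2*(1 + sqrt(3)*I)*(sqrt(((27 + 4/k^2)^2 - 16/k^4)/k^2) + 27/k + 4/k^3)^(1/3)))/6) - x^3/3 - sqrt(2)*x^2/8 + 3*x/2


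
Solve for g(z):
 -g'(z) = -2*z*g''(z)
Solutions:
 g(z) = C1 + C2*z^(3/2)


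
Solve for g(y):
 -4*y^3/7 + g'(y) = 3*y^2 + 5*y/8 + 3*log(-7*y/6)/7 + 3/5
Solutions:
 g(y) = C1 + y^4/7 + y^3 + 5*y^2/16 + 3*y*log(-y)/7 + 3*y*(-5*log(6) + 2 + 5*log(7))/35


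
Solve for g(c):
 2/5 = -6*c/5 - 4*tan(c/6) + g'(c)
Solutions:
 g(c) = C1 + 3*c^2/5 + 2*c/5 - 24*log(cos(c/6))


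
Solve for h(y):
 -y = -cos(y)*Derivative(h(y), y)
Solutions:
 h(y) = C1 + Integral(y/cos(y), y)


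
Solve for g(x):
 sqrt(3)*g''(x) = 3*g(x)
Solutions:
 g(x) = C1*exp(-3^(1/4)*x) + C2*exp(3^(1/4)*x)


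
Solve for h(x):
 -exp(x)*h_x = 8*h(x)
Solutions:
 h(x) = C1*exp(8*exp(-x))


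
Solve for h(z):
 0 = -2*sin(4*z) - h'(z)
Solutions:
 h(z) = C1 + cos(4*z)/2


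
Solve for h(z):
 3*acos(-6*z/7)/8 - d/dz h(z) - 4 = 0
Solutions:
 h(z) = C1 + 3*z*acos(-6*z/7)/8 - 4*z + sqrt(49 - 36*z^2)/16


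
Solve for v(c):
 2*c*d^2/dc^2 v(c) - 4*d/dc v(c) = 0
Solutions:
 v(c) = C1 + C2*c^3


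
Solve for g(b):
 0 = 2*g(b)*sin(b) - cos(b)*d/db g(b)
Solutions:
 g(b) = C1/cos(b)^2


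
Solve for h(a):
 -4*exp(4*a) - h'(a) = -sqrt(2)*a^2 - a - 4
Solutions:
 h(a) = C1 + sqrt(2)*a^3/3 + a^2/2 + 4*a - exp(4*a)


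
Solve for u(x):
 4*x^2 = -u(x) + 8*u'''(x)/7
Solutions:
 u(x) = C3*exp(7^(1/3)*x/2) - 4*x^2 + (C1*sin(sqrt(3)*7^(1/3)*x/4) + C2*cos(sqrt(3)*7^(1/3)*x/4))*exp(-7^(1/3)*x/4)


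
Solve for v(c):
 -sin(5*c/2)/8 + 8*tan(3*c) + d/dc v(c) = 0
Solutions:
 v(c) = C1 + 8*log(cos(3*c))/3 - cos(5*c/2)/20


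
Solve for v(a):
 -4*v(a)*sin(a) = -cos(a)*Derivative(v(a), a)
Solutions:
 v(a) = C1/cos(a)^4


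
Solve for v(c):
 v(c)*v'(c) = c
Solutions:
 v(c) = -sqrt(C1 + c^2)
 v(c) = sqrt(C1 + c^2)


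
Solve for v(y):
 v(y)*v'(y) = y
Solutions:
 v(y) = -sqrt(C1 + y^2)
 v(y) = sqrt(C1 + y^2)


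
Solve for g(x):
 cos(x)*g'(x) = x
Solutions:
 g(x) = C1 + Integral(x/cos(x), x)


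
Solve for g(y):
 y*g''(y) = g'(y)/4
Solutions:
 g(y) = C1 + C2*y^(5/4)


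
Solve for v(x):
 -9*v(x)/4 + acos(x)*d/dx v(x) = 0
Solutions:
 v(x) = C1*exp(9*Integral(1/acos(x), x)/4)


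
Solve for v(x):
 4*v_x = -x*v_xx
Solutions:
 v(x) = C1 + C2/x^3


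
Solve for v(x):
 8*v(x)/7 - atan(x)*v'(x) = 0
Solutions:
 v(x) = C1*exp(8*Integral(1/atan(x), x)/7)


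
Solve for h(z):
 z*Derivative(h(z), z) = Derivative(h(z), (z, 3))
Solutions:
 h(z) = C1 + Integral(C2*airyai(z) + C3*airybi(z), z)


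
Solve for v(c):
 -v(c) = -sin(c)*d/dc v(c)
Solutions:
 v(c) = C1*sqrt(cos(c) - 1)/sqrt(cos(c) + 1)


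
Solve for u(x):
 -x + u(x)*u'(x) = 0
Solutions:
 u(x) = -sqrt(C1 + x^2)
 u(x) = sqrt(C1 + x^2)


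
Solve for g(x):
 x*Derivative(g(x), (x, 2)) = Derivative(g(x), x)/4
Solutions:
 g(x) = C1 + C2*x^(5/4)


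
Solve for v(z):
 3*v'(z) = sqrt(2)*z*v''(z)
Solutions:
 v(z) = C1 + C2*z^(1 + 3*sqrt(2)/2)


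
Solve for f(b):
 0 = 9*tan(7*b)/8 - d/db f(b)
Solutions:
 f(b) = C1 - 9*log(cos(7*b))/56


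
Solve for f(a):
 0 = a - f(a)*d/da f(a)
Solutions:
 f(a) = -sqrt(C1 + a^2)
 f(a) = sqrt(C1 + a^2)


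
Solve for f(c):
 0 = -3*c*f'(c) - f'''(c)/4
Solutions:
 f(c) = C1 + Integral(C2*airyai(-12^(1/3)*c) + C3*airybi(-12^(1/3)*c), c)


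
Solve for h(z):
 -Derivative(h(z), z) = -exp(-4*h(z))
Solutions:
 h(z) = log(-I*(C1 + 4*z)^(1/4))
 h(z) = log(I*(C1 + 4*z)^(1/4))
 h(z) = log(-(C1 + 4*z)^(1/4))
 h(z) = log(C1 + 4*z)/4


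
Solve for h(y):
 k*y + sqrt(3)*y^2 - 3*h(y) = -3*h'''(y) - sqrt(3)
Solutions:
 h(y) = C3*exp(y) + k*y/3 + sqrt(3)*y^2/3 + (C1*sin(sqrt(3)*y/2) + C2*cos(sqrt(3)*y/2))*exp(-y/2) + sqrt(3)/3


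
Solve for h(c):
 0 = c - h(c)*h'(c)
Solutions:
 h(c) = -sqrt(C1 + c^2)
 h(c) = sqrt(C1 + c^2)


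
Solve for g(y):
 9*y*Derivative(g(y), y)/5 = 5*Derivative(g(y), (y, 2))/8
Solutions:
 g(y) = C1 + C2*erfi(6*y/5)


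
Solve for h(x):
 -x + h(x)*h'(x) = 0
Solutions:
 h(x) = -sqrt(C1 + x^2)
 h(x) = sqrt(C1 + x^2)


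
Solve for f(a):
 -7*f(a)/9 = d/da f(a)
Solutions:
 f(a) = C1*exp(-7*a/9)


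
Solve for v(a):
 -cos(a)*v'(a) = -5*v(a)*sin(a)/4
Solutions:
 v(a) = C1/cos(a)^(5/4)


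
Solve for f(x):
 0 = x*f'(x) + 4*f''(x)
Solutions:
 f(x) = C1 + C2*erf(sqrt(2)*x/4)


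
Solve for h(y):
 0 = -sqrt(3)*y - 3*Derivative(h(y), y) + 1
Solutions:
 h(y) = C1 - sqrt(3)*y^2/6 + y/3


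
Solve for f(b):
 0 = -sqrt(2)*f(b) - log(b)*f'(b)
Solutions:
 f(b) = C1*exp(-sqrt(2)*li(b))


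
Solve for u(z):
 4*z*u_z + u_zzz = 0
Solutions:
 u(z) = C1 + Integral(C2*airyai(-2^(2/3)*z) + C3*airybi(-2^(2/3)*z), z)


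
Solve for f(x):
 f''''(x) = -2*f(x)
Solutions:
 f(x) = (C1*sin(2^(3/4)*x/2) + C2*cos(2^(3/4)*x/2))*exp(-2^(3/4)*x/2) + (C3*sin(2^(3/4)*x/2) + C4*cos(2^(3/4)*x/2))*exp(2^(3/4)*x/2)


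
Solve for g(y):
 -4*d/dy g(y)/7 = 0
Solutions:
 g(y) = C1


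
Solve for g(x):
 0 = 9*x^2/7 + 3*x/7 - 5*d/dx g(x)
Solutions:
 g(x) = C1 + 3*x^3/35 + 3*x^2/70


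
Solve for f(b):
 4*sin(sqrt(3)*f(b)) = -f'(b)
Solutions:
 f(b) = sqrt(3)*(-acos((-exp(2*sqrt(3)*C1) - exp(8*sqrt(3)*b))/(exp(2*sqrt(3)*C1) - exp(8*sqrt(3)*b))) + 2*pi)/3
 f(b) = sqrt(3)*acos((-exp(2*sqrt(3)*C1) - exp(8*sqrt(3)*b))/(exp(2*sqrt(3)*C1) - exp(8*sqrt(3)*b)))/3


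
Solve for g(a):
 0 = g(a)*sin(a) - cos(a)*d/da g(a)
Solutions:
 g(a) = C1/cos(a)


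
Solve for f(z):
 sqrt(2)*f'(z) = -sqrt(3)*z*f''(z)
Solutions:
 f(z) = C1 + C2*z^(1 - sqrt(6)/3)


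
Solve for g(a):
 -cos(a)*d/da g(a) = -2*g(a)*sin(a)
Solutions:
 g(a) = C1/cos(a)^2


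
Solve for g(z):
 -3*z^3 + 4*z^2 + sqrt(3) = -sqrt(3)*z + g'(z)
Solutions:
 g(z) = C1 - 3*z^4/4 + 4*z^3/3 + sqrt(3)*z^2/2 + sqrt(3)*z


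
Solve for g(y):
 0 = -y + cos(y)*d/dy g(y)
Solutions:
 g(y) = C1 + Integral(y/cos(y), y)


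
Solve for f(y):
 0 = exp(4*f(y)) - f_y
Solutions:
 f(y) = log(-(-1/(C1 + 4*y))^(1/4))
 f(y) = log(-1/(C1 + 4*y))/4
 f(y) = log(-I*(-1/(C1 + 4*y))^(1/4))
 f(y) = log(I*(-1/(C1 + 4*y))^(1/4))


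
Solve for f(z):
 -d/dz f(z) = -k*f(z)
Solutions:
 f(z) = C1*exp(k*z)


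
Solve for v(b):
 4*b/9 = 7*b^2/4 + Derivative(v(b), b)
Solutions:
 v(b) = C1 - 7*b^3/12 + 2*b^2/9


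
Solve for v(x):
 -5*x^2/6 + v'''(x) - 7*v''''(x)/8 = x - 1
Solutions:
 v(x) = C1 + C2*x + C3*x^2 + C4*exp(8*x/7) + x^5/72 + 59*x^4/576 + 221*x^3/1152


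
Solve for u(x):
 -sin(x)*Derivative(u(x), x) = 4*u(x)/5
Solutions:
 u(x) = C1*(cos(x) + 1)^(2/5)/(cos(x) - 1)^(2/5)


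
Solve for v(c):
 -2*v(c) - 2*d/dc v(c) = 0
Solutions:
 v(c) = C1*exp(-c)


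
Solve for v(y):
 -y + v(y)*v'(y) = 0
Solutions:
 v(y) = -sqrt(C1 + y^2)
 v(y) = sqrt(C1 + y^2)


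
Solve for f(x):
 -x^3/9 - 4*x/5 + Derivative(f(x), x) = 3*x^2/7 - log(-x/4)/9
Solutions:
 f(x) = C1 + x^4/36 + x^3/7 + 2*x^2/5 - x*log(-x)/9 + x*(1 + 2*log(2))/9


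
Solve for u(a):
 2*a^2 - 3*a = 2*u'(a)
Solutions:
 u(a) = C1 + a^3/3 - 3*a^2/4


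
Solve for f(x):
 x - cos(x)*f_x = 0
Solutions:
 f(x) = C1 + Integral(x/cos(x), x)


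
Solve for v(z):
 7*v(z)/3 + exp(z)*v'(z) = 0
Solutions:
 v(z) = C1*exp(7*exp(-z)/3)


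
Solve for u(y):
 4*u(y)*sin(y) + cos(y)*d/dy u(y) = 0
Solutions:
 u(y) = C1*cos(y)^4


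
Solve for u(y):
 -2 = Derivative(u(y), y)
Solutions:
 u(y) = C1 - 2*y


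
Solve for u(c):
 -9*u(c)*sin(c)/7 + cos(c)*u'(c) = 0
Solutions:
 u(c) = C1/cos(c)^(9/7)


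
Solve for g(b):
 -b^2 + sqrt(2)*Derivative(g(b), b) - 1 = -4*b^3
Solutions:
 g(b) = C1 - sqrt(2)*b^4/2 + sqrt(2)*b^3/6 + sqrt(2)*b/2


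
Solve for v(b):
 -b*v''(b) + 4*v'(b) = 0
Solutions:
 v(b) = C1 + C2*b^5


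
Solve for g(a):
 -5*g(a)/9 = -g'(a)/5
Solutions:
 g(a) = C1*exp(25*a/9)


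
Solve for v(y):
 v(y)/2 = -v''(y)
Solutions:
 v(y) = C1*sin(sqrt(2)*y/2) + C2*cos(sqrt(2)*y/2)


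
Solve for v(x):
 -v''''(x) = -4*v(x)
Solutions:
 v(x) = C1*exp(-sqrt(2)*x) + C2*exp(sqrt(2)*x) + C3*sin(sqrt(2)*x) + C4*cos(sqrt(2)*x)


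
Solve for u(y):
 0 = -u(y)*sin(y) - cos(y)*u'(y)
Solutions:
 u(y) = C1*cos(y)


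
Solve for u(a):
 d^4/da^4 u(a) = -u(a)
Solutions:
 u(a) = (C1*sin(sqrt(2)*a/2) + C2*cos(sqrt(2)*a/2))*exp(-sqrt(2)*a/2) + (C3*sin(sqrt(2)*a/2) + C4*cos(sqrt(2)*a/2))*exp(sqrt(2)*a/2)


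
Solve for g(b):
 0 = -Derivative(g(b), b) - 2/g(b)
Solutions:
 g(b) = -sqrt(C1 - 4*b)
 g(b) = sqrt(C1 - 4*b)


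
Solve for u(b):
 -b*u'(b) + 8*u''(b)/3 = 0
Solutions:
 u(b) = C1 + C2*erfi(sqrt(3)*b/4)


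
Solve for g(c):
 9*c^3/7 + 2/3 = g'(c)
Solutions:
 g(c) = C1 + 9*c^4/28 + 2*c/3


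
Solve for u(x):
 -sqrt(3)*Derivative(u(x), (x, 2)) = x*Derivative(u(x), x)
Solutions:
 u(x) = C1 + C2*erf(sqrt(2)*3^(3/4)*x/6)


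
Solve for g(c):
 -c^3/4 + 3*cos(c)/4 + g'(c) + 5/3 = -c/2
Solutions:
 g(c) = C1 + c^4/16 - c^2/4 - 5*c/3 - 3*sin(c)/4


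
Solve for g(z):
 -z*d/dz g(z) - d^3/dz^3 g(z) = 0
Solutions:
 g(z) = C1 + Integral(C2*airyai(-z) + C3*airybi(-z), z)


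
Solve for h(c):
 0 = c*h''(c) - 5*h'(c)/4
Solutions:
 h(c) = C1 + C2*c^(9/4)


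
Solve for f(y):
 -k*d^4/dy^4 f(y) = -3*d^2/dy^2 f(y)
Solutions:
 f(y) = C1 + C2*y + C3*exp(-sqrt(3)*y*sqrt(1/k)) + C4*exp(sqrt(3)*y*sqrt(1/k))


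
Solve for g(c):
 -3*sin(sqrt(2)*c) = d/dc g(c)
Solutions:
 g(c) = C1 + 3*sqrt(2)*cos(sqrt(2)*c)/2


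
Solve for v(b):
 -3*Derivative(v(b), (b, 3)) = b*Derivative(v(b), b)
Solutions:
 v(b) = C1 + Integral(C2*airyai(-3^(2/3)*b/3) + C3*airybi(-3^(2/3)*b/3), b)


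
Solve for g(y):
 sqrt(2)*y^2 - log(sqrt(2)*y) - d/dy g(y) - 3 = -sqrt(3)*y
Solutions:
 g(y) = C1 + sqrt(2)*y^3/3 + sqrt(3)*y^2/2 - y*log(y) - 2*y - y*log(2)/2


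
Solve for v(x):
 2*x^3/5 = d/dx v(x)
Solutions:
 v(x) = C1 + x^4/10


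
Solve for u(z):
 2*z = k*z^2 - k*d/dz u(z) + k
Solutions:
 u(z) = C1 + z^3/3 + z - z^2/k


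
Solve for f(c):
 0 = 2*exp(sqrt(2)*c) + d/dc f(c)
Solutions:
 f(c) = C1 - sqrt(2)*exp(sqrt(2)*c)


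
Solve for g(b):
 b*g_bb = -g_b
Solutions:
 g(b) = C1 + C2*log(b)


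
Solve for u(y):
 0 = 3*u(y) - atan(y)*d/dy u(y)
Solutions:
 u(y) = C1*exp(3*Integral(1/atan(y), y))


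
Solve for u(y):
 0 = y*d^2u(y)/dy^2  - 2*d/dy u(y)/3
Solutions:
 u(y) = C1 + C2*y^(5/3)


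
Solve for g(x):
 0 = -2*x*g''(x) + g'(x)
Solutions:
 g(x) = C1 + C2*x^(3/2)


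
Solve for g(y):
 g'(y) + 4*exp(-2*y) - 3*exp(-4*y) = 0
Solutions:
 g(y) = C1 + 2*exp(-2*y) - 3*exp(-4*y)/4


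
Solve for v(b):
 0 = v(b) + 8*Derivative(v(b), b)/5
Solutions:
 v(b) = C1*exp(-5*b/8)


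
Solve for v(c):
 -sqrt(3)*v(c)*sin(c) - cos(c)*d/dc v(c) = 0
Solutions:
 v(c) = C1*cos(c)^(sqrt(3))


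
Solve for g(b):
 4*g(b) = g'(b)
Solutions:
 g(b) = C1*exp(4*b)


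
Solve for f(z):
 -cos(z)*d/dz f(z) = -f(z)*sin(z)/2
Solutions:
 f(z) = C1/sqrt(cos(z))


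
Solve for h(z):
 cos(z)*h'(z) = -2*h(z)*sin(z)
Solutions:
 h(z) = C1*cos(z)^2


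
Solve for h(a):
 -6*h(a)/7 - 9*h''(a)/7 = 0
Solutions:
 h(a) = C1*sin(sqrt(6)*a/3) + C2*cos(sqrt(6)*a/3)


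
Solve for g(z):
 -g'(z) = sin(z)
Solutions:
 g(z) = C1 + cos(z)


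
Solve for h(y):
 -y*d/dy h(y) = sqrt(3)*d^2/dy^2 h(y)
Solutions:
 h(y) = C1 + C2*erf(sqrt(2)*3^(3/4)*y/6)


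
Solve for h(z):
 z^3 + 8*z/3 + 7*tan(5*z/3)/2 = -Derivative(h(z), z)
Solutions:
 h(z) = C1 - z^4/4 - 4*z^2/3 + 21*log(cos(5*z/3))/10


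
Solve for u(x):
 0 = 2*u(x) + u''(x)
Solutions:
 u(x) = C1*sin(sqrt(2)*x) + C2*cos(sqrt(2)*x)


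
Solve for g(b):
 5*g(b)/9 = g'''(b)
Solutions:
 g(b) = C3*exp(15^(1/3)*b/3) + (C1*sin(3^(5/6)*5^(1/3)*b/6) + C2*cos(3^(5/6)*5^(1/3)*b/6))*exp(-15^(1/3)*b/6)


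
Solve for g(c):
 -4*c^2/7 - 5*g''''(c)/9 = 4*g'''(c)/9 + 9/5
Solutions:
 g(c) = C1 + C2*c + C3*c^2 + C4*exp(-4*c/5) - 3*c^5/140 + 15*c^4/112 - 753*c^3/560


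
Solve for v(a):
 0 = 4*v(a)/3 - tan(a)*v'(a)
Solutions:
 v(a) = C1*sin(a)^(4/3)


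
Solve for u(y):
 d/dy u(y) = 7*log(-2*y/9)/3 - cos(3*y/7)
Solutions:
 u(y) = C1 + 7*y*log(-y)/3 - 5*y*log(3) - 7*y/3 + y*log(6)/3 + 2*y*log(2) - 7*sin(3*y/7)/3


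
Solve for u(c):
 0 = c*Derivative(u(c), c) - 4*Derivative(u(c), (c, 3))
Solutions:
 u(c) = C1 + Integral(C2*airyai(2^(1/3)*c/2) + C3*airybi(2^(1/3)*c/2), c)


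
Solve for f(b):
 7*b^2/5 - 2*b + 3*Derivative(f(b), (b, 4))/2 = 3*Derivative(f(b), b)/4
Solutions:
 f(b) = C1 + C4*exp(2^(2/3)*b/2) + 28*b^3/45 - 4*b^2/3 + (C2*sin(2^(2/3)*sqrt(3)*b/4) + C3*cos(2^(2/3)*sqrt(3)*b/4))*exp(-2^(2/3)*b/4)


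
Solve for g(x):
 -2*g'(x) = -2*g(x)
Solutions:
 g(x) = C1*exp(x)


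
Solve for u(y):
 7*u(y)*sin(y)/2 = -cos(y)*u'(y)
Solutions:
 u(y) = C1*cos(y)^(7/2)


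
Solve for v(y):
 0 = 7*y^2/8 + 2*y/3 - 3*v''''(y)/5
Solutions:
 v(y) = C1 + C2*y + C3*y^2 + C4*y^3 + 7*y^6/1728 + y^5/108


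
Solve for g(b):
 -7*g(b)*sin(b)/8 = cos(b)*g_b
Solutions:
 g(b) = C1*cos(b)^(7/8)


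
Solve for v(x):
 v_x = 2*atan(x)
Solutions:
 v(x) = C1 + 2*x*atan(x) - log(x^2 + 1)


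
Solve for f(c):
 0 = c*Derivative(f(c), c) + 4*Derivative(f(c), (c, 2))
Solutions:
 f(c) = C1 + C2*erf(sqrt(2)*c/4)


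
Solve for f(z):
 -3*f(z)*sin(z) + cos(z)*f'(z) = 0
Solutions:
 f(z) = C1/cos(z)^3


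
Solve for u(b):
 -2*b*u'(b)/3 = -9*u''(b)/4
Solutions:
 u(b) = C1 + C2*erfi(2*sqrt(3)*b/9)


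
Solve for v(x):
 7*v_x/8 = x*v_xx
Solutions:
 v(x) = C1 + C2*x^(15/8)


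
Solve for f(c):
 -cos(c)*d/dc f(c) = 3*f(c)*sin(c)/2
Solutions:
 f(c) = C1*cos(c)^(3/2)


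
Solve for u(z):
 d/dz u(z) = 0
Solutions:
 u(z) = C1


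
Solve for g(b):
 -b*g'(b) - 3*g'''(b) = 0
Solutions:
 g(b) = C1 + Integral(C2*airyai(-3^(2/3)*b/3) + C3*airybi(-3^(2/3)*b/3), b)


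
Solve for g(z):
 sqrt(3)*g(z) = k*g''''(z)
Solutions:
 g(z) = C1*exp(-3^(1/8)*z*(1/k)^(1/4)) + C2*exp(3^(1/8)*z*(1/k)^(1/4)) + C3*exp(-3^(1/8)*I*z*(1/k)^(1/4)) + C4*exp(3^(1/8)*I*z*(1/k)^(1/4))


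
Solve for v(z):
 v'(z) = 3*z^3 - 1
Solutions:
 v(z) = C1 + 3*z^4/4 - z


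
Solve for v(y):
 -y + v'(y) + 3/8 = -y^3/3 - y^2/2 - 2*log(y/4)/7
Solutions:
 v(y) = C1 - y^4/12 - y^3/6 + y^2/2 - 2*y*log(y)/7 - 5*y/56 + 4*y*log(2)/7


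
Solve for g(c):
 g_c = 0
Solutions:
 g(c) = C1


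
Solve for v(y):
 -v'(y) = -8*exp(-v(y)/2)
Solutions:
 v(y) = 2*log(C1 + 4*y)


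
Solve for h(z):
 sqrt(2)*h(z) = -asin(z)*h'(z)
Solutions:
 h(z) = C1*exp(-sqrt(2)*Integral(1/asin(z), z))


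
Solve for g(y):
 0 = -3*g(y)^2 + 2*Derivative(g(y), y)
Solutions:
 g(y) = -2/(C1 + 3*y)


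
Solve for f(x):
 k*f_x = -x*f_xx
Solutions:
 f(x) = C1 + x^(1 - re(k))*(C2*sin(log(x)*Abs(im(k))) + C3*cos(log(x)*im(k)))


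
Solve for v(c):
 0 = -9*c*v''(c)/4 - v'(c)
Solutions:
 v(c) = C1 + C2*c^(5/9)


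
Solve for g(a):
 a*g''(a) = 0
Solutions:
 g(a) = C1 + C2*a


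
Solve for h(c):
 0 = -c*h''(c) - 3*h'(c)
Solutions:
 h(c) = C1 + C2/c^2


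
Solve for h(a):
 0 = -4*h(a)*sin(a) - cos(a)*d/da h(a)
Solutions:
 h(a) = C1*cos(a)^4


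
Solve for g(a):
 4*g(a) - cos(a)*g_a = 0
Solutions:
 g(a) = C1*(sin(a)^2 + 2*sin(a) + 1)/(sin(a)^2 - 2*sin(a) + 1)


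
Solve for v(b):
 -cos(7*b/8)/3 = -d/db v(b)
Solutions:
 v(b) = C1 + 8*sin(7*b/8)/21


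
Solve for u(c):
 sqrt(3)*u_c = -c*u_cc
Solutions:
 u(c) = C1 + C2*c^(1 - sqrt(3))


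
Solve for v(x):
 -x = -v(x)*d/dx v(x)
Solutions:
 v(x) = -sqrt(C1 + x^2)
 v(x) = sqrt(C1 + x^2)


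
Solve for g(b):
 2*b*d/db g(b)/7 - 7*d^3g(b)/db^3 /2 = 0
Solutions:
 g(b) = C1 + Integral(C2*airyai(2^(2/3)*7^(1/3)*b/7) + C3*airybi(2^(2/3)*7^(1/3)*b/7), b)


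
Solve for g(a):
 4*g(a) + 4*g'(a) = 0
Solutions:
 g(a) = C1*exp(-a)


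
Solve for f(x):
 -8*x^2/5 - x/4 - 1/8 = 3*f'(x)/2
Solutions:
 f(x) = C1 - 16*x^3/45 - x^2/12 - x/12


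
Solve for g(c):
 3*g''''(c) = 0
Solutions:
 g(c) = C1 + C2*c + C3*c^2 + C4*c^3


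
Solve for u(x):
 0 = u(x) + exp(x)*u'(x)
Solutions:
 u(x) = C1*exp(exp(-x))


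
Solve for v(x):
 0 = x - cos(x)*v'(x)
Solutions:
 v(x) = C1 + Integral(x/cos(x), x)


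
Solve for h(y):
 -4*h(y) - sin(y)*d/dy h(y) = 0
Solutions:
 h(y) = C1*(cos(y)^2 + 2*cos(y) + 1)/(cos(y)^2 - 2*cos(y) + 1)


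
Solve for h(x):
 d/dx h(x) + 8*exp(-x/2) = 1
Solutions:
 h(x) = C1 + x + 16*exp(-x/2)


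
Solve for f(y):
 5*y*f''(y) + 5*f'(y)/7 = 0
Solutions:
 f(y) = C1 + C2*y^(6/7)


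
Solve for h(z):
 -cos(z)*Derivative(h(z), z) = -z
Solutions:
 h(z) = C1 + Integral(z/cos(z), z)


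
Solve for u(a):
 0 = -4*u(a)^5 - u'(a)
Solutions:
 u(a) = -I*(1/(C1 + 16*a))^(1/4)
 u(a) = I*(1/(C1 + 16*a))^(1/4)
 u(a) = -(1/(C1 + 16*a))^(1/4)
 u(a) = (1/(C1 + 16*a))^(1/4)


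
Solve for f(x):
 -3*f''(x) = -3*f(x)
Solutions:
 f(x) = C1*exp(-x) + C2*exp(x)


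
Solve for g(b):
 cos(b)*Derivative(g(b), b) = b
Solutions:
 g(b) = C1 + Integral(b/cos(b), b)


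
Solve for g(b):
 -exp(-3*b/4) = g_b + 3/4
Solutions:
 g(b) = C1 - 3*b/4 + 4*exp(-3*b/4)/3


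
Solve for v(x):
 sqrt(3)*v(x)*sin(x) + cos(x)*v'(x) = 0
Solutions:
 v(x) = C1*cos(x)^(sqrt(3))


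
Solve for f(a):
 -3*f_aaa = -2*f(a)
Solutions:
 f(a) = C3*exp(2^(1/3)*3^(2/3)*a/3) + (C1*sin(2^(1/3)*3^(1/6)*a/2) + C2*cos(2^(1/3)*3^(1/6)*a/2))*exp(-2^(1/3)*3^(2/3)*a/6)


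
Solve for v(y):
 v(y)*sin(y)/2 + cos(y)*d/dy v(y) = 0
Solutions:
 v(y) = C1*sqrt(cos(y))


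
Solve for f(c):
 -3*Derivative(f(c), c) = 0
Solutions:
 f(c) = C1


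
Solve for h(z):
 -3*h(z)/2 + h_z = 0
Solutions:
 h(z) = C1*exp(3*z/2)


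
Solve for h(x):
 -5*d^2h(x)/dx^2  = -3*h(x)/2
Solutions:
 h(x) = C1*exp(-sqrt(30)*x/10) + C2*exp(sqrt(30)*x/10)


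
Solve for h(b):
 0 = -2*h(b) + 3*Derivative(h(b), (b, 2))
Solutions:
 h(b) = C1*exp(-sqrt(6)*b/3) + C2*exp(sqrt(6)*b/3)


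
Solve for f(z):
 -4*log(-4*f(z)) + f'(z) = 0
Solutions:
 -Integral(1/(log(-_y) + 2*log(2)), (_y, f(z)))/4 = C1 - z


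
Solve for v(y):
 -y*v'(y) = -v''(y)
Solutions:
 v(y) = C1 + C2*erfi(sqrt(2)*y/2)


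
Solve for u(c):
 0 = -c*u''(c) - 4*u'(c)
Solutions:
 u(c) = C1 + C2/c^3


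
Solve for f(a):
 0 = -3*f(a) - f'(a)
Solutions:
 f(a) = C1*exp(-3*a)


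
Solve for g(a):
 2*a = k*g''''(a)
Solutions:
 g(a) = C1 + C2*a + C3*a^2 + C4*a^3 + a^5/(60*k)


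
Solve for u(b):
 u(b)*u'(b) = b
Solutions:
 u(b) = -sqrt(C1 + b^2)
 u(b) = sqrt(C1 + b^2)


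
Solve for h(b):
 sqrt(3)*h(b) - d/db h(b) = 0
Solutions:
 h(b) = C1*exp(sqrt(3)*b)


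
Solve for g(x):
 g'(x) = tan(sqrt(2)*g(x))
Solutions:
 g(x) = sqrt(2)*(pi - asin(C1*exp(sqrt(2)*x)))/2
 g(x) = sqrt(2)*asin(C1*exp(sqrt(2)*x))/2


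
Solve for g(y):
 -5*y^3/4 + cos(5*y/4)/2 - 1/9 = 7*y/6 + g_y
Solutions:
 g(y) = C1 - 5*y^4/16 - 7*y^2/12 - y/9 + 2*sin(5*y/4)/5


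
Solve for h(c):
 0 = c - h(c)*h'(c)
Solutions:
 h(c) = -sqrt(C1 + c^2)
 h(c) = sqrt(C1 + c^2)


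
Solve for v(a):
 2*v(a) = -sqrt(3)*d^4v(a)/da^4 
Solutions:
 v(a) = (C1*sin(2^(3/4)*3^(7/8)*a/6) + C2*cos(2^(3/4)*3^(7/8)*a/6))*exp(-2^(3/4)*3^(7/8)*a/6) + (C3*sin(2^(3/4)*3^(7/8)*a/6) + C4*cos(2^(3/4)*3^(7/8)*a/6))*exp(2^(3/4)*3^(7/8)*a/6)


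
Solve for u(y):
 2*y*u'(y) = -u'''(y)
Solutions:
 u(y) = C1 + Integral(C2*airyai(-2^(1/3)*y) + C3*airybi(-2^(1/3)*y), y)


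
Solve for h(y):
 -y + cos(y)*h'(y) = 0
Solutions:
 h(y) = C1 + Integral(y/cos(y), y)


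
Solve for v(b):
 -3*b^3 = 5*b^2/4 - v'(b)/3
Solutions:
 v(b) = C1 + 9*b^4/4 + 5*b^3/4


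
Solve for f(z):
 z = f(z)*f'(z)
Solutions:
 f(z) = -sqrt(C1 + z^2)
 f(z) = sqrt(C1 + z^2)


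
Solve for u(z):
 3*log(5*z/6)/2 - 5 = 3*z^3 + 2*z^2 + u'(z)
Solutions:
 u(z) = C1 - 3*z^4/4 - 2*z^3/3 + 3*z*log(z)/2 - 13*z/2 - 2*z*log(6) + z*log(5) + z*log(30)/2


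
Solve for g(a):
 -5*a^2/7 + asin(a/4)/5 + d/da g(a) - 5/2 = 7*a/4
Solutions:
 g(a) = C1 + 5*a^3/21 + 7*a^2/8 - a*asin(a/4)/5 + 5*a/2 - sqrt(16 - a^2)/5


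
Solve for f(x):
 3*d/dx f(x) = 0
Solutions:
 f(x) = C1


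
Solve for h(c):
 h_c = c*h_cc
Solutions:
 h(c) = C1 + C2*c^2


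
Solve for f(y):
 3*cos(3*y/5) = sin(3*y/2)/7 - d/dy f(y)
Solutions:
 f(y) = C1 - 5*sin(3*y/5) - 2*cos(3*y/2)/21


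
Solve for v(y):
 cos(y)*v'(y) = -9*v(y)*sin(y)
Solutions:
 v(y) = C1*cos(y)^9


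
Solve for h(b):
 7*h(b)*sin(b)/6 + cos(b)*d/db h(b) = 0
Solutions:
 h(b) = C1*cos(b)^(7/6)


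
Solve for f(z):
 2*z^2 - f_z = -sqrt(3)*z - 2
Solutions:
 f(z) = C1 + 2*z^3/3 + sqrt(3)*z^2/2 + 2*z


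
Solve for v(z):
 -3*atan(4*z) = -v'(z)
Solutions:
 v(z) = C1 + 3*z*atan(4*z) - 3*log(16*z^2 + 1)/8


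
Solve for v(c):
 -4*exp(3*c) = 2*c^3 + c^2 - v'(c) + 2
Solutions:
 v(c) = C1 + c^4/2 + c^3/3 + 2*c + 4*exp(3*c)/3


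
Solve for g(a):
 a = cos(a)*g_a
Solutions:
 g(a) = C1 + Integral(a/cos(a), a)


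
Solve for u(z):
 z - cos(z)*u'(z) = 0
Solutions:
 u(z) = C1 + Integral(z/cos(z), z)


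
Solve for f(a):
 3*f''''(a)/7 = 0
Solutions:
 f(a) = C1 + C2*a + C3*a^2 + C4*a^3


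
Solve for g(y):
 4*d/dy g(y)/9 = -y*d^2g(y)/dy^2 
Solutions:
 g(y) = C1 + C2*y^(5/9)


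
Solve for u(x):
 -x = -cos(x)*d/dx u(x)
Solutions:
 u(x) = C1 + Integral(x/cos(x), x)


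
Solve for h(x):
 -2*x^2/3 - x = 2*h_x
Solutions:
 h(x) = C1 - x^3/9 - x^2/4


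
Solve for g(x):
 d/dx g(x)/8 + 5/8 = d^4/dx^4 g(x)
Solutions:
 g(x) = C1 + C4*exp(x/2) - 5*x + (C2*sin(sqrt(3)*x/4) + C3*cos(sqrt(3)*x/4))*exp(-x/4)


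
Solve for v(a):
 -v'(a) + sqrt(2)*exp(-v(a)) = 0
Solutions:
 v(a) = log(C1 + sqrt(2)*a)


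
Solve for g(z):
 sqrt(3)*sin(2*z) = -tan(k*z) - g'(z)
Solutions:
 g(z) = C1 - Piecewise((-log(cos(k*z))/k, Ne(k, 0)), (0, True)) + sqrt(3)*cos(2*z)/2


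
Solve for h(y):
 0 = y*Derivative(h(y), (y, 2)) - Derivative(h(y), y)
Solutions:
 h(y) = C1 + C2*y^2


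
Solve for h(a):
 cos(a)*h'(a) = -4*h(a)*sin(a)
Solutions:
 h(a) = C1*cos(a)^4


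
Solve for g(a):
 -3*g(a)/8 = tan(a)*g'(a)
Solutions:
 g(a) = C1/sin(a)^(3/8)


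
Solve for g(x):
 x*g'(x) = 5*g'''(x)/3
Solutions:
 g(x) = C1 + Integral(C2*airyai(3^(1/3)*5^(2/3)*x/5) + C3*airybi(3^(1/3)*5^(2/3)*x/5), x)


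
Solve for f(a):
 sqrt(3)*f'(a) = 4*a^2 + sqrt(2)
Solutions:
 f(a) = C1 + 4*sqrt(3)*a^3/9 + sqrt(6)*a/3


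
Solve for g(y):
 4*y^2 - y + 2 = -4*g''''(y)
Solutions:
 g(y) = C1 + C2*y + C3*y^2 + C4*y^3 - y^6/360 + y^5/480 - y^4/48


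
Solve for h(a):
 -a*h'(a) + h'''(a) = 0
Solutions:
 h(a) = C1 + Integral(C2*airyai(a) + C3*airybi(a), a)


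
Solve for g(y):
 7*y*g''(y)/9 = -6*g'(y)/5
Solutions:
 g(y) = C1 + C2/y^(19/35)


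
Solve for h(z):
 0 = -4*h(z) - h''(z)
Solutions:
 h(z) = C1*sin(2*z) + C2*cos(2*z)


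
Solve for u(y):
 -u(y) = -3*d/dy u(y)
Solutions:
 u(y) = C1*exp(y/3)


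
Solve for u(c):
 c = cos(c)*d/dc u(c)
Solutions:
 u(c) = C1 + Integral(c/cos(c), c)


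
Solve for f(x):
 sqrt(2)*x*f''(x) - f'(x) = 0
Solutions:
 f(x) = C1 + C2*x^(sqrt(2)/2 + 1)


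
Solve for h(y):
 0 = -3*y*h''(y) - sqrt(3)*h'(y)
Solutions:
 h(y) = C1 + C2*y^(1 - sqrt(3)/3)


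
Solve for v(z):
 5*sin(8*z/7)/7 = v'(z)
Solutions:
 v(z) = C1 - 5*cos(8*z/7)/8


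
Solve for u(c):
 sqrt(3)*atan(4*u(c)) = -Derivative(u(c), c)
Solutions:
 Integral(1/atan(4*_y), (_y, u(c))) = C1 - sqrt(3)*c


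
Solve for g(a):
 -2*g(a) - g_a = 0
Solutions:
 g(a) = C1*exp(-2*a)


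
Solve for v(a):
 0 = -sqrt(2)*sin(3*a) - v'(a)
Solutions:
 v(a) = C1 + sqrt(2)*cos(3*a)/3


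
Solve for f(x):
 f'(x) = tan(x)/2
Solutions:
 f(x) = C1 - log(cos(x))/2


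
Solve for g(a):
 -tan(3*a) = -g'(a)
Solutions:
 g(a) = C1 - log(cos(3*a))/3


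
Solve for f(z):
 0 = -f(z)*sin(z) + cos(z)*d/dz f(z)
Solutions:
 f(z) = C1/cos(z)


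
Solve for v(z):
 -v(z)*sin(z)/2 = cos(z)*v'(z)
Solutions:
 v(z) = C1*sqrt(cos(z))


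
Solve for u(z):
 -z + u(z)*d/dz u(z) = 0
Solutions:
 u(z) = -sqrt(C1 + z^2)
 u(z) = sqrt(C1 + z^2)


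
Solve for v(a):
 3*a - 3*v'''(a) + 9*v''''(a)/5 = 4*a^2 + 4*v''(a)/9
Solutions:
 v(a) = C1 + C2*a + C3*exp(a*(15 - sqrt(305))/18) + C4*exp(a*(15 + sqrt(305))/18) - 3*a^4/4 + 171*a^3/8 - 75087*a^2/160


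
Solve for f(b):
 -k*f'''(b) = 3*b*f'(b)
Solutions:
 f(b) = C1 + Integral(C2*airyai(3^(1/3)*b*(-1/k)^(1/3)) + C3*airybi(3^(1/3)*b*(-1/k)^(1/3)), b)


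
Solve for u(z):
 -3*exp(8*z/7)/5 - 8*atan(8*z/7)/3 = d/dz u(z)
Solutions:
 u(z) = C1 - 8*z*atan(8*z/7)/3 - 21*exp(8*z/7)/40 + 7*log(64*z^2 + 49)/6


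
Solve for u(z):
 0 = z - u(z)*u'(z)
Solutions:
 u(z) = -sqrt(C1 + z^2)
 u(z) = sqrt(C1 + z^2)


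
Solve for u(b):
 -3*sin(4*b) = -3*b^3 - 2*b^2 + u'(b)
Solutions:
 u(b) = C1 + 3*b^4/4 + 2*b^3/3 + 3*cos(4*b)/4


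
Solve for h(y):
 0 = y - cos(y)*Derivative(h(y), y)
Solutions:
 h(y) = C1 + Integral(y/cos(y), y)


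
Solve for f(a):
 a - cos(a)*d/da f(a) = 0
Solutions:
 f(a) = C1 + Integral(a/cos(a), a)


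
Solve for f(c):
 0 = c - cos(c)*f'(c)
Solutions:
 f(c) = C1 + Integral(c/cos(c), c)


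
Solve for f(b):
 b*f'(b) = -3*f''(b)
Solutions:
 f(b) = C1 + C2*erf(sqrt(6)*b/6)


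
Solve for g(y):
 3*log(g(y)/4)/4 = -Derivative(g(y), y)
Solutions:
 -4*Integral(1/(-log(_y) + 2*log(2)), (_y, g(y)))/3 = C1 - y


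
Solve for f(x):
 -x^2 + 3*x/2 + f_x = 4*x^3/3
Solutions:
 f(x) = C1 + x^4/3 + x^3/3 - 3*x^2/4


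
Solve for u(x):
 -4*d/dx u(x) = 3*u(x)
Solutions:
 u(x) = C1*exp(-3*x/4)


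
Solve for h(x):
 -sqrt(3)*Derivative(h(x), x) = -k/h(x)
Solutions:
 h(x) = -sqrt(C1 + 6*sqrt(3)*k*x)/3
 h(x) = sqrt(C1 + 6*sqrt(3)*k*x)/3


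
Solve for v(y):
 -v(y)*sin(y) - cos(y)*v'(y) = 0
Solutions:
 v(y) = C1*cos(y)


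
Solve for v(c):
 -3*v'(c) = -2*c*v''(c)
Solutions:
 v(c) = C1 + C2*c^(5/2)


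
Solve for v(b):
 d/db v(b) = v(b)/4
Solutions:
 v(b) = C1*exp(b/4)


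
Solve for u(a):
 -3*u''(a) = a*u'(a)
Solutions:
 u(a) = C1 + C2*erf(sqrt(6)*a/6)


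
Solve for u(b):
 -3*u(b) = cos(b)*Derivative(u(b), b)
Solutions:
 u(b) = C1*(sin(b) - 1)^(3/2)/(sin(b) + 1)^(3/2)


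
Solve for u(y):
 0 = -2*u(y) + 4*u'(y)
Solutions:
 u(y) = C1*exp(y/2)


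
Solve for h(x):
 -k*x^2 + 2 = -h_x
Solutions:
 h(x) = C1 + k*x^3/3 - 2*x


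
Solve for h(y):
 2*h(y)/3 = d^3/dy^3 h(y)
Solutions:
 h(y) = C3*exp(2^(1/3)*3^(2/3)*y/3) + (C1*sin(2^(1/3)*3^(1/6)*y/2) + C2*cos(2^(1/3)*3^(1/6)*y/2))*exp(-2^(1/3)*3^(2/3)*y/6)


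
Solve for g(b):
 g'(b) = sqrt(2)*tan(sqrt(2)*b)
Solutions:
 g(b) = C1 - log(cos(sqrt(2)*b))


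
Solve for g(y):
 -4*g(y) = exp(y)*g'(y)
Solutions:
 g(y) = C1*exp(4*exp(-y))


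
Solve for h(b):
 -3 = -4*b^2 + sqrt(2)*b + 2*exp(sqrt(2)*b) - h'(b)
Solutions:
 h(b) = C1 - 4*b^3/3 + sqrt(2)*b^2/2 + 3*b + sqrt(2)*exp(sqrt(2)*b)


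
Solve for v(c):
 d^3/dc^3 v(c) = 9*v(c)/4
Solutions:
 v(c) = C3*exp(2^(1/3)*3^(2/3)*c/2) + (C1*sin(3*2^(1/3)*3^(1/6)*c/4) + C2*cos(3*2^(1/3)*3^(1/6)*c/4))*exp(-2^(1/3)*3^(2/3)*c/4)


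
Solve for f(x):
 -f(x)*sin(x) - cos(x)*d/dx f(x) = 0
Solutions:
 f(x) = C1*cos(x)


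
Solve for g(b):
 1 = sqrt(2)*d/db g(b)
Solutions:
 g(b) = C1 + sqrt(2)*b/2


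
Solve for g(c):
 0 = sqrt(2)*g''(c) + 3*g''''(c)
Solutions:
 g(c) = C1 + C2*c + C3*sin(2^(1/4)*sqrt(3)*c/3) + C4*cos(2^(1/4)*sqrt(3)*c/3)


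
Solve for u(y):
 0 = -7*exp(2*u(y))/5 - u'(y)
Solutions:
 u(y) = log(-sqrt(1/(C1 + 7*y))) - log(2) + log(10)/2
 u(y) = log(1/(C1 + 7*y))/2 - log(2) + log(10)/2


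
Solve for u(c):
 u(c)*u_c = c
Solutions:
 u(c) = -sqrt(C1 + c^2)
 u(c) = sqrt(C1 + c^2)


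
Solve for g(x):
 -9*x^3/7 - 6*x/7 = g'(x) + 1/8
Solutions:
 g(x) = C1 - 9*x^4/28 - 3*x^2/7 - x/8


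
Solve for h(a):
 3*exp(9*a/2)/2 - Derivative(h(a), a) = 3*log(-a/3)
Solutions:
 h(a) = C1 - 3*a*log(-a) + 3*a*(1 + log(3)) + exp(9*a/2)/3


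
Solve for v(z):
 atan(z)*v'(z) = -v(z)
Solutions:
 v(z) = C1*exp(-Integral(1/atan(z), z))


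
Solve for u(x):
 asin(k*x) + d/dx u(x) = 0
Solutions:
 u(x) = C1 - Piecewise((x*asin(k*x) + sqrt(-k^2*x^2 + 1)/k, Ne(k, 0)), (0, True))


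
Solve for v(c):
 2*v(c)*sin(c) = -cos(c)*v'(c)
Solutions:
 v(c) = C1*cos(c)^2


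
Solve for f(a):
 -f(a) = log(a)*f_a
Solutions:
 f(a) = C1*exp(-li(a))


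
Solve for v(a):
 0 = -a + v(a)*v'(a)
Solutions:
 v(a) = -sqrt(C1 + a^2)
 v(a) = sqrt(C1 + a^2)


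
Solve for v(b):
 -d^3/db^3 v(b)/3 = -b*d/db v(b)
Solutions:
 v(b) = C1 + Integral(C2*airyai(3^(1/3)*b) + C3*airybi(3^(1/3)*b), b)


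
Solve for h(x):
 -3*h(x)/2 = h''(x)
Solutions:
 h(x) = C1*sin(sqrt(6)*x/2) + C2*cos(sqrt(6)*x/2)


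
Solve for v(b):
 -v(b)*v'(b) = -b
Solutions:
 v(b) = -sqrt(C1 + b^2)
 v(b) = sqrt(C1 + b^2)


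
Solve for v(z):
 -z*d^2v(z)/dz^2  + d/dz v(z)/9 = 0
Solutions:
 v(z) = C1 + C2*z^(10/9)


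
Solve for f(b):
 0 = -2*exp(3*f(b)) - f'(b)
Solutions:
 f(b) = log((-3^(2/3) - 3*3^(1/6)*I)*(1/(C1 + 2*b))^(1/3)/6)
 f(b) = log((-3^(2/3) + 3*3^(1/6)*I)*(1/(C1 + 2*b))^(1/3)/6)
 f(b) = log(1/(C1 + 6*b))/3


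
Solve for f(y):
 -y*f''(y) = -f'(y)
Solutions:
 f(y) = C1 + C2*y^2


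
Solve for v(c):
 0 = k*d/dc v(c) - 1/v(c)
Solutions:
 v(c) = -sqrt(C1 + 2*c/k)
 v(c) = sqrt(C1 + 2*c/k)


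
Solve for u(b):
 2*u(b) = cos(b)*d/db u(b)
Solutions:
 u(b) = C1*(sin(b) + 1)/(sin(b) - 1)


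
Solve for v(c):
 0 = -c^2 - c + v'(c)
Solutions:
 v(c) = C1 + c^3/3 + c^2/2


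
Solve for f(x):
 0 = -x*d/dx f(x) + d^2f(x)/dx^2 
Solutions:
 f(x) = C1 + C2*erfi(sqrt(2)*x/2)


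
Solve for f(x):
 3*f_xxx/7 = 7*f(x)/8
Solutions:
 f(x) = C3*exp(21^(2/3)*x/6) + (C1*sin(3^(1/6)*7^(2/3)*x/4) + C2*cos(3^(1/6)*7^(2/3)*x/4))*exp(-21^(2/3)*x/12)


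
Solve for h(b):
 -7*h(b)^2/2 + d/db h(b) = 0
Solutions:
 h(b) = -2/(C1 + 7*b)


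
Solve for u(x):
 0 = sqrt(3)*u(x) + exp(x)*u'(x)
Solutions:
 u(x) = C1*exp(sqrt(3)*exp(-x))


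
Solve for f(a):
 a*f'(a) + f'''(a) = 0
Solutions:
 f(a) = C1 + Integral(C2*airyai(-a) + C3*airybi(-a), a)


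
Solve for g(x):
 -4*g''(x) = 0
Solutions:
 g(x) = C1 + C2*x


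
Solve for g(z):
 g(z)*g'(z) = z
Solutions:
 g(z) = -sqrt(C1 + z^2)
 g(z) = sqrt(C1 + z^2)


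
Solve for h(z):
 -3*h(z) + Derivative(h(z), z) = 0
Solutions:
 h(z) = C1*exp(3*z)


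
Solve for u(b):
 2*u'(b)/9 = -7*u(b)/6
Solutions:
 u(b) = C1*exp(-21*b/4)


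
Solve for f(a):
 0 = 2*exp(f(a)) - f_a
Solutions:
 f(a) = log(-1/(C1 + 2*a))


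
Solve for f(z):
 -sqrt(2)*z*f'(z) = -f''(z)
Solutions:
 f(z) = C1 + C2*erfi(2^(3/4)*z/2)


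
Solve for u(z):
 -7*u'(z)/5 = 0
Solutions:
 u(z) = C1


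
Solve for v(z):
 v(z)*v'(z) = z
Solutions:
 v(z) = -sqrt(C1 + z^2)
 v(z) = sqrt(C1 + z^2)


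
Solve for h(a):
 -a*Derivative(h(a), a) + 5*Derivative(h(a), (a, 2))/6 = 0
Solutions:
 h(a) = C1 + C2*erfi(sqrt(15)*a/5)


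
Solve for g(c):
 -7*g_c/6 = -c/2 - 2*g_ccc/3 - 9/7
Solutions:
 g(c) = C1 + C2*exp(-sqrt(7)*c/2) + C3*exp(sqrt(7)*c/2) + 3*c^2/14 + 54*c/49


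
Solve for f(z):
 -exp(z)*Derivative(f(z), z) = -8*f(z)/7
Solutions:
 f(z) = C1*exp(-8*exp(-z)/7)


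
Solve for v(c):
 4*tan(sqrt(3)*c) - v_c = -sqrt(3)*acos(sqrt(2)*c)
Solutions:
 v(c) = C1 + sqrt(3)*(c*acos(sqrt(2)*c) - sqrt(2)*sqrt(1 - 2*c^2)/2) - 4*sqrt(3)*log(cos(sqrt(3)*c))/3


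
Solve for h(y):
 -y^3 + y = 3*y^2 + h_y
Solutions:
 h(y) = C1 - y^4/4 - y^3 + y^2/2


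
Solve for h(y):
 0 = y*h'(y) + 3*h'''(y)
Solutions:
 h(y) = C1 + Integral(C2*airyai(-3^(2/3)*y/3) + C3*airybi(-3^(2/3)*y/3), y)


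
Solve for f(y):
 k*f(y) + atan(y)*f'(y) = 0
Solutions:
 f(y) = C1*exp(-k*Integral(1/atan(y), y))


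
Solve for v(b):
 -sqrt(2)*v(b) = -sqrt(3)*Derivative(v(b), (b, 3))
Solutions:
 v(b) = C3*exp(2^(1/6)*3^(5/6)*b/3) + (C1*sin(2^(1/6)*3^(1/3)*b/2) + C2*cos(2^(1/6)*3^(1/3)*b/2))*exp(-2^(1/6)*3^(5/6)*b/6)


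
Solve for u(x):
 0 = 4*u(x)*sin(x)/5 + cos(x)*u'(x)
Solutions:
 u(x) = C1*cos(x)^(4/5)


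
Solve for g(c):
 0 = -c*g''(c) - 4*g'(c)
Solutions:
 g(c) = C1 + C2/c^3


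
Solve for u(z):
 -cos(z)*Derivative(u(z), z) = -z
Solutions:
 u(z) = C1 + Integral(z/cos(z), z)


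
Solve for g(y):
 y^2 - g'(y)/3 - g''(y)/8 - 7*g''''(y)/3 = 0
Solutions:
 g(y) = C1 + C2*exp(-14^(1/3)*y*(-(112 + sqrt(12558))^(1/3) + 14^(1/3)/(112 + sqrt(12558))^(1/3))/56)*sin(14^(1/3)*sqrt(3)*y*(14^(1/3)/(112 + sqrt(12558))^(1/3) + (112 + sqrt(12558))^(1/3))/56) + C3*exp(-14^(1/3)*y*(-(112 + sqrt(12558))^(1/3) + 14^(1/3)/(112 + sqrt(12558))^(1/3))/56)*cos(14^(1/3)*sqrt(3)*y*(14^(1/3)/(112 + sqrt(12558))^(1/3) + (112 + sqrt(12558))^(1/3))/56) + C4*exp(14^(1/3)*y*(-(112 + sqrt(12558))^(1/3) + 14^(1/3)/(112 + sqrt(12558))^(1/3))/28) + y^3 - 9*y^2/8 + 27*y/32


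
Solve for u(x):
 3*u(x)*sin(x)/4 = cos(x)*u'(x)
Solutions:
 u(x) = C1/cos(x)^(3/4)


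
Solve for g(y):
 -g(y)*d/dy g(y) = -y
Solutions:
 g(y) = -sqrt(C1 + y^2)
 g(y) = sqrt(C1 + y^2)


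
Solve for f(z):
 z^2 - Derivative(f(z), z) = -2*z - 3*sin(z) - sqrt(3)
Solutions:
 f(z) = C1 + z^3/3 + z^2 + sqrt(3)*z - 3*cos(z)


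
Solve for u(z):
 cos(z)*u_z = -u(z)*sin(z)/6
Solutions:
 u(z) = C1*cos(z)^(1/6)


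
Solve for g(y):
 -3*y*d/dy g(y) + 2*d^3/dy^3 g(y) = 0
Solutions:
 g(y) = C1 + Integral(C2*airyai(2^(2/3)*3^(1/3)*y/2) + C3*airybi(2^(2/3)*3^(1/3)*y/2), y)


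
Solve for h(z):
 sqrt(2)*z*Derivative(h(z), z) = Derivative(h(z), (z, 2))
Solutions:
 h(z) = C1 + C2*erfi(2^(3/4)*z/2)


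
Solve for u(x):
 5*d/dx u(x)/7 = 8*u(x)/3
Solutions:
 u(x) = C1*exp(56*x/15)


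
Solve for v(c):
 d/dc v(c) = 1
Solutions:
 v(c) = C1 + c


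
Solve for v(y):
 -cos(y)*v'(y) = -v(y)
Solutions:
 v(y) = C1*sqrt(sin(y) + 1)/sqrt(sin(y) - 1)


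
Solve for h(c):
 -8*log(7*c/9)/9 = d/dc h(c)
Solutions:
 h(c) = C1 - 8*c*log(c)/9 - 8*c*log(7)/9 + 8*c/9 + 16*c*log(3)/9


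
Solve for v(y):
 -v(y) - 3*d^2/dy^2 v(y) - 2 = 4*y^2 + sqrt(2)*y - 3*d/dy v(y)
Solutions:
 v(y) = -4*y^2 - 24*y - sqrt(2)*y + (C1*sin(sqrt(3)*y/6) + C2*cos(sqrt(3)*y/6))*exp(y/2) - 50 - 3*sqrt(2)


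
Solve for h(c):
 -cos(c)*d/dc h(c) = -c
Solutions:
 h(c) = C1 + Integral(c/cos(c), c)


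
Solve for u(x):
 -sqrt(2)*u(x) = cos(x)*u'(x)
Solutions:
 u(x) = C1*(sin(x) - 1)^(sqrt(2)/2)/(sin(x) + 1)^(sqrt(2)/2)


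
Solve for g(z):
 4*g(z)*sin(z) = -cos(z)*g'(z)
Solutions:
 g(z) = C1*cos(z)^4


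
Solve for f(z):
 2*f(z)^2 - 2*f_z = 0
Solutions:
 f(z) = -1/(C1 + z)


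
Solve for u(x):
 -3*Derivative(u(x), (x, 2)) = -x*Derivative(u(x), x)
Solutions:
 u(x) = C1 + C2*erfi(sqrt(6)*x/6)


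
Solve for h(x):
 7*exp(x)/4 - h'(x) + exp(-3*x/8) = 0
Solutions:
 h(x) = C1 + 7*exp(x)/4 - 8*exp(-3*x/8)/3


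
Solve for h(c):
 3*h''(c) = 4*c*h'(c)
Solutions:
 h(c) = C1 + C2*erfi(sqrt(6)*c/3)


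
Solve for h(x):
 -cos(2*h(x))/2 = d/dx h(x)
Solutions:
 h(x) = -asin((C1 + exp(2*x))/(C1 - exp(2*x)))/2 + pi/2
 h(x) = asin((C1 + exp(2*x))/(C1 - exp(2*x)))/2


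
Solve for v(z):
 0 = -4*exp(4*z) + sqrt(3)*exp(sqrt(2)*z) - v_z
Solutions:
 v(z) = C1 - exp(4*z) + sqrt(6)*exp(sqrt(2)*z)/2


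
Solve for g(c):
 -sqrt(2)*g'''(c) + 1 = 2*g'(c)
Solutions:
 g(c) = C1 + C2*sin(2^(1/4)*c) + C3*cos(2^(1/4)*c) + c/2


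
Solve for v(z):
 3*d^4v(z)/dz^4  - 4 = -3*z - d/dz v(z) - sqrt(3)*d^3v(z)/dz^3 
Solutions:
 v(z) = C1 + C2*exp(z*(-4*sqrt(3) + 2*18^(1/3)/(2*sqrt(3) + 81 + sqrt(-12 + (2*sqrt(3) + 81)^2))^(1/3) + 12^(1/3)*(2*sqrt(3) + 81 + sqrt(-12 + (2*sqrt(3) + 81)^2))^(1/3))/36)*sin(2^(1/3)*3^(1/6)*z*(-2^(1/3)*3^(2/3)*(2*sqrt(3) + 81 + 9*sqrt(-4/27 + (2*sqrt(3)/9 + 9)^2))^(1/3) + 6/(2*sqrt(3) + 81 + 9*sqrt(-4/27 + (2*sqrt(3)/9 + 9)^2))^(1/3))/36) + C3*exp(z*(-4*sqrt(3) + 2*18^(1/3)/(2*sqrt(3) + 81 + sqrt(-12 + (2*sqrt(3) + 81)^2))^(1/3) + 12^(1/3)*(2*sqrt(3) + 81 + sqrt(-12 + (2*sqrt(3) + 81)^2))^(1/3))/36)*cos(2^(1/3)*3^(1/6)*z*(-2^(1/3)*3^(2/3)*(2*sqrt(3) + 81 + 9*sqrt(-4/27 + (2*sqrt(3)/9 + 9)^2))^(1/3) + 6/(2*sqrt(3) + 81 + 9*sqrt(-4/27 + (2*sqrt(3)/9 + 9)^2))^(1/3))/36) + C4*exp(-z*(2*18^(1/3)/(2*sqrt(3) + 81 + sqrt(-12 + (2*sqrt(3) + 81)^2))^(1/3) + 2*sqrt(3) + 12^(1/3)*(2*sqrt(3) + 81 + sqrt(-12 + (2*sqrt(3) + 81)^2))^(1/3))/18) - 3*z^2/2 + 4*z


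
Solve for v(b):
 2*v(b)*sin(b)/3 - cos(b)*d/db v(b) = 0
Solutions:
 v(b) = C1/cos(b)^(2/3)
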